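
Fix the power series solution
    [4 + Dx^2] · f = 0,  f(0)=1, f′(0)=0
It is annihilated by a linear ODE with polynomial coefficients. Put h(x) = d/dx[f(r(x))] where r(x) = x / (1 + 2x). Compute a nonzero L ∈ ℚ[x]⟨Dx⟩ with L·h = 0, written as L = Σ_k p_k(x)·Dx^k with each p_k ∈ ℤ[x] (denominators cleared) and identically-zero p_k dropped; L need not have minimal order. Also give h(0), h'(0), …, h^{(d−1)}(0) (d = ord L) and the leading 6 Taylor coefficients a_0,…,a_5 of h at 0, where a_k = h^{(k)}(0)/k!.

f: a_k = 1, 0, -2, 0, 2/3, 0, …
f∘r: x↦r, Dx↦Dx/r' in L_f ⇒ L₀.
h=h₀': d/dx-closure on L₀ ⇒ L.
L = (28 + 96·x + 96·x^2) + (12 + 72·x + 144·x^2 + 96·x^3)·Dx + (1 + 8·x + 24·x^2 + 32·x^3 + 16·x^4)·Dx^2  (order 2).
h: a_k = 0, -4, 24, -280/3, 880/3, -12008/15, …
ICs: h(0) = 0, h′(0) = -4.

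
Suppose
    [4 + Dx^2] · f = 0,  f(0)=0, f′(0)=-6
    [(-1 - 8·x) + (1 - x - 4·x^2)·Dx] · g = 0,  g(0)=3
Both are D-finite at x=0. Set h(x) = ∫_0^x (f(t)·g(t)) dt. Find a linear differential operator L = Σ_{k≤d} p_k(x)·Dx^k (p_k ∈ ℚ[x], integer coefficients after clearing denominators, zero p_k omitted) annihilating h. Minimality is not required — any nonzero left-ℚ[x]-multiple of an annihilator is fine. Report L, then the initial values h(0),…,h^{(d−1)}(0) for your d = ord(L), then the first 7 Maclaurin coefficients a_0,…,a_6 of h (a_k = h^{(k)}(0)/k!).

f: a_k = 0, -6, 0, 4, 0, -4/5, 0, …
g: a_k = 3, 3, 15, 27, 87, 195, 543, …
h₀=f·g: eliminate ⇒ L₀, order ≤ 2·1.
Integrate: L := L₀·Dx.
L = (4 + 4·x + 16·x^2)·Dx + (2 + 16·x)·Dx^2 + (-1 + x + 4·x^2)·Dx^3  (order 3).
h: a_k = 0, 0, -9, -6, -39/2, -30, -387/5, …
ICs: h(0) = 0, h′(0) = 0, h′′(0) = -18.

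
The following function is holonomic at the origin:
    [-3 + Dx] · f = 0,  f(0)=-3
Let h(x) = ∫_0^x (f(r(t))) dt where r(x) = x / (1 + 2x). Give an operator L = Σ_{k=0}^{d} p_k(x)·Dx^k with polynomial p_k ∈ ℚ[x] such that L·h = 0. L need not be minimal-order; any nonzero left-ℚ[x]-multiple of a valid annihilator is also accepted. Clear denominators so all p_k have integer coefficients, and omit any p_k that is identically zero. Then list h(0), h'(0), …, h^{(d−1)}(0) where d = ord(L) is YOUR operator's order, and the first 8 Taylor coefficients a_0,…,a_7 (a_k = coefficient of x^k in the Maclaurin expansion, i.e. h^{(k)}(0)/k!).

f: a_k = -3, -9, -27/2, -27/2, -81/8, -243/40, -243/80, -729/560, …
f∘r: x↦r, Dx↦Dx/r' in L_f ⇒ L₀.
∫: right-multiply L₀ by Dx.
L = -3·Dx + (1 + 4·x + 4·x^2)·Dx^2  (order 2).
h: a_k = 0, -3, -9/2, 3/2, 9/8, -153/40, 519/80, -4743/560, …
ICs: h(0) = 0, h′(0) = -3.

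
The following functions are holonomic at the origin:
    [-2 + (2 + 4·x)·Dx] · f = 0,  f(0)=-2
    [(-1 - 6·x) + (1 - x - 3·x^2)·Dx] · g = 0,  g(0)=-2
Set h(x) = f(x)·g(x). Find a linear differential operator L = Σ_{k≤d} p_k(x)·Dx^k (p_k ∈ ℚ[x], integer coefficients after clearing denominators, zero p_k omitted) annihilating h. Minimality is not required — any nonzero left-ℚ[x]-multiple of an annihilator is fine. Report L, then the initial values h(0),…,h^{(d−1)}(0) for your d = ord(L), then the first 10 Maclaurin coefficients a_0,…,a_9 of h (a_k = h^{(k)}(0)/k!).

L = (2 + 7·x + 9·x^2) + (-1 - x + 5·x^2 + 6·x^3)·Dx  (order 1).
h: a_k = 4, 8, 18, 44, 191/2, 231, 2049/4, 2427/2, 87579/32, 102395/16, …
ICs: h(0) = 4.

f: a_k = -2, -2, 1, -1, 5/4, -7/4, 21/8, -33/8, 429/64, -715/64, …
g: a_k = -2, -2, -8, -14, -38, -80, -194, -434, -1016, -2318, …
h₀=f·g: eliminate ⇒ L₀, order ≤ 1·1.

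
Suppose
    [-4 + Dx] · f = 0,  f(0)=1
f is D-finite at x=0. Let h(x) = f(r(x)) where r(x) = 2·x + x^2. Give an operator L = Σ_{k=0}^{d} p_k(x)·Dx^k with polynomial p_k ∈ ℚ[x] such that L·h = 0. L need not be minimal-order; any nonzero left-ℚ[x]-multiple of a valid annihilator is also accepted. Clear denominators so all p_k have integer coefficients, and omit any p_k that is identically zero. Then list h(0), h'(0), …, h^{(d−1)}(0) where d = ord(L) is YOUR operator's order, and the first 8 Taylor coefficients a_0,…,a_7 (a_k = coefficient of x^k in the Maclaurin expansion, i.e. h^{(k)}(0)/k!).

L = (-8 - 8·x) + Dx  (order 1).
h: a_k = 1, 8, 36, 352/3, 920/3, 3392/5, 59104/45, 717056/315, …
ICs: h(0) = 1.

f: a_k = 1, 4, 8, 32/3, 32/3, 128/15, 256/45, 1024/315, …
f∘r: x↦r, Dx↦Dx/r' in L_f ⇒ L₀.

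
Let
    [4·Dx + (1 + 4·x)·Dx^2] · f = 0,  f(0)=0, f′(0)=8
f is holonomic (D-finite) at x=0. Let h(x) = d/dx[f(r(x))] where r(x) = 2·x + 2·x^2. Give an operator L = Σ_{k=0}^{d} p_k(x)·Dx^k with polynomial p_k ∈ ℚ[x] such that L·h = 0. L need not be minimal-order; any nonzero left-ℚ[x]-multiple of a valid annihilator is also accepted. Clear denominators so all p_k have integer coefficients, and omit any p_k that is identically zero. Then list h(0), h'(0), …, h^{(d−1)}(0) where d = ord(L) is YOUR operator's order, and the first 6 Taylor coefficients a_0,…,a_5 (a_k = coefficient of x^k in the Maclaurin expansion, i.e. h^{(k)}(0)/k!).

f: a_k = 0, 8, -16, 128/3, -128, 2048/5, …
Change of var in L_f (x↦r) gives L₀.
Derive L from L₀ (diff closure).
L = (6 + 16·x + 16·x^2) + (1 + 10·x + 24·x^2 + 16·x^3)·Dx  (order 1).
h: a_k = 16, -96, 640, -4352, 29696, -202752, …
ICs: h(0) = 16.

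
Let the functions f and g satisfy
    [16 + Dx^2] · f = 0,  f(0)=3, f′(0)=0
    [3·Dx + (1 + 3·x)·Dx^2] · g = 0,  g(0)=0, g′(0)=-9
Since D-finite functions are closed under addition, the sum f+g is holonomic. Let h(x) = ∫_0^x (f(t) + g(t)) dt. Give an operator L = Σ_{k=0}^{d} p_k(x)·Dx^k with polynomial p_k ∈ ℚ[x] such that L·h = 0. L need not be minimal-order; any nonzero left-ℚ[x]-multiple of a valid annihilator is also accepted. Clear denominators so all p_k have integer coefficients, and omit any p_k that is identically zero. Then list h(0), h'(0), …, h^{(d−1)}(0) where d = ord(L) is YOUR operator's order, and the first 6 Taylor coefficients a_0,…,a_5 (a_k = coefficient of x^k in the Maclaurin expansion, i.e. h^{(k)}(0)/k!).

L = (1680 + 2304·x + 3456·x^2)·Dx^2 + (272 + 1584·x + 3456·x^2 + 3456·x^3)·Dx^3 + (105 + 144·x + 216·x^2)·Dx^4 + (17 + 99·x + 216·x^2 + 216·x^3)·Dx^5  (order 5).
h: a_k = 0, 3, -9/2, -7/2, -27/4, 371/20, …
ICs: h(0) = 0, h′(0) = 3, h′′(0) = -9, h′′′(0) = -21, h′′′′(0) = -162.

f: a_k = 3, 0, -24, 0, 32, 0, …
g: a_k = 0, -9, 27/2, -27, 243/4, -729/5, …
Weyl lclm of L_f,L_g ⇒ L₀ (ord ≤ 4).
h=∫h₀ ⇒ L = L₀·Dx.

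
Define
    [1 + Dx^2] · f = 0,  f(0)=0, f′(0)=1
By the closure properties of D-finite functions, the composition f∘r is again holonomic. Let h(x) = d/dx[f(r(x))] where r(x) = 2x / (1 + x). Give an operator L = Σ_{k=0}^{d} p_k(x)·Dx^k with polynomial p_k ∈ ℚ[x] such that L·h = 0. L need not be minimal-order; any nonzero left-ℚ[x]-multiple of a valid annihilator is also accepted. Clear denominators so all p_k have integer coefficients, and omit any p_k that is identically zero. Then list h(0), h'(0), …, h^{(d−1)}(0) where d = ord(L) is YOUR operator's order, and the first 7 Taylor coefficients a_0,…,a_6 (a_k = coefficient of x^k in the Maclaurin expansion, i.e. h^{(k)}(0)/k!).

f: a_k = 0, 1, 0, -1/6, 0, 1/120, 0, …
Change of var in L_f (x↦r) gives L₀.
h=h₀': d/dx-closure on L₀ ⇒ L.
L = (10 + 12·x + 6·x^2) + (6 + 18·x + 18·x^2 + 6·x^3)·Dx + (1 + 4·x + 6·x^2 + 4·x^3 + x^4)·Dx^2  (order 2).
h: a_k = 2, -4, 2, 8, -86/3, 60, -4418/45, …
ICs: h(0) = 2, h′(0) = -4.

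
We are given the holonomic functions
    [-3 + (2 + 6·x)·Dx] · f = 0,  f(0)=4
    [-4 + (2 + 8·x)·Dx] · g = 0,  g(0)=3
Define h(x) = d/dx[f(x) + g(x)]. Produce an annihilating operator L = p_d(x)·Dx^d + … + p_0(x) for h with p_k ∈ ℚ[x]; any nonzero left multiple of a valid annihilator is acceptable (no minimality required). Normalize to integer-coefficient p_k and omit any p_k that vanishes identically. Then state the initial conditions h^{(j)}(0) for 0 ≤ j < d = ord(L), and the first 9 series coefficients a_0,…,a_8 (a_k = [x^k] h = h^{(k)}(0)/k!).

f: a_k = 4, 6, -9/2, 27/4, -405/32, 1701/64, -15309/256, 72171/512, -2814669/8192, …
g: a_k = 3, 6, -6, 12, -30, 84, -252, 792, -2574, …
L₀ := lclm(L_f,L_g); ord L₀ ≤ 1+1.
h₀' ⇒ L via d/dx closure of L₀.
L = -18 + (-21 - 72·x)·Dx + (-2 - 14·x - 24·x^2)·Dx^2  (order 2).
h: a_k = 12, -21, 225/4, -1365/8, 35385/64, -239463/128, 3343725/512, -23900877/1024, 1391832585/16384, …
ICs: h(0) = 12, h′(0) = -21.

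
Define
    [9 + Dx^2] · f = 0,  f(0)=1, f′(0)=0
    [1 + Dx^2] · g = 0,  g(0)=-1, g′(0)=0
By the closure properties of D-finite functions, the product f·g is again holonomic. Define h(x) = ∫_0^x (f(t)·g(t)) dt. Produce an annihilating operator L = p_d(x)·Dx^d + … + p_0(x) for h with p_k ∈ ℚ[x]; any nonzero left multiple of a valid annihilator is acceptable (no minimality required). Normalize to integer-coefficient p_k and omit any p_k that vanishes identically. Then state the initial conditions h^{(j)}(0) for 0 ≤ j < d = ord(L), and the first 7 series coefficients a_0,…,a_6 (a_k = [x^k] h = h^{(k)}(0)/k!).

f: a_k = 1, 0, -9/2, 0, 27/8, 0, -81/80, …
g: a_k = -1, 0, 1/2, 0, -1/24, 0, 1/720, …
f·g: L₀ = L_f ⊗_s L_g, ord ≤ 2·2.
h=∫₀ˣh₀: take L = L₀·Dx.
L = 64·Dx + 20·Dx^3 + Dx^5  (order 5).
h: a_k = 0, -1, 0, 5/3, 0, -17/15, 0, …
ICs: h(0) = 0, h′(0) = -1, h′′(0) = 0, h′′′(0) = 10, h′′′′(0) = 0.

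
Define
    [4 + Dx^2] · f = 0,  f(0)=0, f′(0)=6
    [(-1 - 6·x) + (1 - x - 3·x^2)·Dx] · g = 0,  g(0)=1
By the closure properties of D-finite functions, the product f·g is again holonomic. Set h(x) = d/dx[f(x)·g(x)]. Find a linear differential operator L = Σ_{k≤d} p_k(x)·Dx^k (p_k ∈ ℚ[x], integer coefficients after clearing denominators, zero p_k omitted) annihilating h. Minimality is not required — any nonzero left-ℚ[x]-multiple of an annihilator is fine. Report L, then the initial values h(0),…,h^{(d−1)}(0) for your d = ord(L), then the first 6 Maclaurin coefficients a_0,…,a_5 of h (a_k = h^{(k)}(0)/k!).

L = (10 - 16·x - 40·x^2 + 48·x^3 + 72·x^4) + (5 + 34·x + 36·x^2 + 72·x^3)·Dx + (-1 - x - x^2 + 12·x^3 + 18·x^4)·Dx^2  (order 2).
h: a_k = 6, 12, 60, 152, 494, 6384/5, …
ICs: h(0) = 6, h′(0) = 12.

f: a_k = 0, 6, 0, -4, 0, 4/5, …
g: a_k = 1, 1, 4, 7, 19, 40, …
L₀ := L_f ⊗_s L_g (sym. prod.), ord ≤ 2.
h₀' ⇒ L via d/dx closure of L₀.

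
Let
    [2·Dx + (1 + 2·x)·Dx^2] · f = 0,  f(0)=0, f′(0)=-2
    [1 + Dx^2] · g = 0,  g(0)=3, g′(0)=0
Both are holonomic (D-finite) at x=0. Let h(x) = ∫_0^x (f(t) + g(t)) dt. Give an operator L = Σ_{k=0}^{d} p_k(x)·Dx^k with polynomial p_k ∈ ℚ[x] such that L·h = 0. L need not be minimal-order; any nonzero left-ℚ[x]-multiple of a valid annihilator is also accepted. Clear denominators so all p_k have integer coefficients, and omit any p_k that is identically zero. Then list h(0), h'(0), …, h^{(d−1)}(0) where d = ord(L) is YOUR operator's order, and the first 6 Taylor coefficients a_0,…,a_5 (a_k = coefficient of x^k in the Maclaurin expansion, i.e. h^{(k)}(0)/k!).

L = (50 + 8·x + 8·x^2)·Dx^2 + (9 + 22·x + 12·x^2 + 8·x^3)·Dx^3 + (50 + 8·x + 8·x^2)·Dx^4 + (9 + 22·x + 12·x^2 + 8·x^3)·Dx^5  (order 5).
h: a_k = 0, 3, -1, 1/6, -2/3, 33/40, …
ICs: h(0) = 0, h′(0) = 3, h′′(0) = -2, h′′′(0) = 1, h′′′′(0) = -16.

f: a_k = 0, -2, 2, -8/3, 4, -32/5, …
g: a_k = 3, 0, -3/2, 0, 1/8, 0, …
h₀=f+g: left-lcm gives L₀, ord ≤ 4.
∫: right-multiply L₀ by Dx.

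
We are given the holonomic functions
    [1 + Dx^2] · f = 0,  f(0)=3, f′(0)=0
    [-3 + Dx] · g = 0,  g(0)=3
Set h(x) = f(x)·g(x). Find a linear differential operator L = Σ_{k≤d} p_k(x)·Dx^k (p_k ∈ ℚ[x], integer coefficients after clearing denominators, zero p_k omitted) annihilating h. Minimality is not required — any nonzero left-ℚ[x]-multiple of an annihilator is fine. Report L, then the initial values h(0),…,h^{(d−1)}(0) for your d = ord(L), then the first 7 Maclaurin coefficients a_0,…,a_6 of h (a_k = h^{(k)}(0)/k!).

f: a_k = 3, 0, -3/2, 0, 1/8, 0, -1/240, …
g: a_k = 3, 9, 27/2, 27/2, 81/8, 243/40, 243/80, …
Sym-product of L_f,L_g gives L₀ (≤ ord 2).
L = 10 - 6·Dx + Dx^2  (order 2).
h: a_k = 9, 27, 36, 27, 21/2, -9/10, -22/5, …
ICs: h(0) = 9, h′(0) = 27.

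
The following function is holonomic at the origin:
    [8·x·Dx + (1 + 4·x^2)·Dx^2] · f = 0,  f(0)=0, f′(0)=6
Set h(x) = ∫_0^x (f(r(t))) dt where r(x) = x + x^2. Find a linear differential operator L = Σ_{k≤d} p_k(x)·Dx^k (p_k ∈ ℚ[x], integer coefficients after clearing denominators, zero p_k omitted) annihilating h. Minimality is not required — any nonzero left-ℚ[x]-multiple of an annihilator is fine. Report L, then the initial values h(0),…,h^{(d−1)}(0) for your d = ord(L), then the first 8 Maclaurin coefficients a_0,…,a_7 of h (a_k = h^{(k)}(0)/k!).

f: a_k = 0, 6, 0, -8, 0, 96/5, 0, -384/7, …
f∘r: x↦r, Dx↦Dx/r' in L_f ⇒ L₀.
h=∫₀ˣh₀: take L = L₀·Dx.
L = (-2 + 8·x + 32·x^2 + 48·x^3 + 24·x^4)·Dx^2 + (1 + 2·x + 4·x^2 + 16·x^3 + 20·x^4 + 8·x^5)·Dx^3  (order 3).
h: a_k = 0, 0, 3, 2, -2, -24/5, -4/5, 88/7, …
ICs: h(0) = 0, h′(0) = 0, h′′(0) = 6.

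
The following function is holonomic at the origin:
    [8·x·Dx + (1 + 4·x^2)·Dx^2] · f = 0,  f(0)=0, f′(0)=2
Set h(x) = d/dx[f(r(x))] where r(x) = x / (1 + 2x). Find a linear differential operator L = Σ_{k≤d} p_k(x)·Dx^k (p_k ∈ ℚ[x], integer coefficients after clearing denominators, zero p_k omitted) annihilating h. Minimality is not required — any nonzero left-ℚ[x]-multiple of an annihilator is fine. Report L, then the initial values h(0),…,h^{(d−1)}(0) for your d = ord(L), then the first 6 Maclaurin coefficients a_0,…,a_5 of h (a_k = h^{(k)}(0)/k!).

L = (4 + 16·x) + (1 + 4·x + 8·x^2)·Dx  (order 1).
h: a_k = 2, -8, 16, 0, -128, 512, …
ICs: h(0) = 2.

f: a_k = 0, 2, 0, -8/3, 0, 32/5, …
f∘r: x↦r, Dx↦Dx/r' in L_f ⇒ L₀.
h₀' ⇒ L via d/dx closure of L₀.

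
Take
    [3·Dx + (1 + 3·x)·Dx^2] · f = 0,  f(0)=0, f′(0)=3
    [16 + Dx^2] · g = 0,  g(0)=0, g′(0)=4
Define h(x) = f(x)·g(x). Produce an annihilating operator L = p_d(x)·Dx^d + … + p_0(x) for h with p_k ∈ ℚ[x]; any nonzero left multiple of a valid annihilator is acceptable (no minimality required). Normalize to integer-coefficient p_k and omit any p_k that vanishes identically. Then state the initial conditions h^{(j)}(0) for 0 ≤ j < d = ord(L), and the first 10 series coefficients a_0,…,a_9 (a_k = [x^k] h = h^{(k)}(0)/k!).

L = (2272 + 127488·x + 781056·x^2 + 1769472·x^3 + 1327104·x^4) + (4416 + 50112·x + 165888·x^2 + 165888·x^3)·Dx + (1022 + 19392·x + 102816·x^2 + 221184·x^3 + 165888·x^4)·Dx^2 + (276 + 3132·x + 10368·x^2 + 10368·x^3)·Dx^3 + (55 + 714·x + 3375·x^2 + 6912·x^3 + 5184·x^4)·Dx^4  (order 4).
h: a_k = 0, 0, 12, -18, 4, -33, 124, -1542/5, 83828/105, -149987/70, …
ICs: h(0) = 0, h′(0) = 0, h′′(0) = 24, h′′′(0) = -108.

f: a_k = 0, 3, -9/2, 9, -81/4, 243/5, -243/2, 2187/7, -6561/8, 2187, …
g: a_k = 0, 4, 0, -32/3, 0, 128/15, 0, -1024/315, 0, 2048/2835, …
h₀=f·g: eliminate ⇒ L₀, order ≤ 2·2.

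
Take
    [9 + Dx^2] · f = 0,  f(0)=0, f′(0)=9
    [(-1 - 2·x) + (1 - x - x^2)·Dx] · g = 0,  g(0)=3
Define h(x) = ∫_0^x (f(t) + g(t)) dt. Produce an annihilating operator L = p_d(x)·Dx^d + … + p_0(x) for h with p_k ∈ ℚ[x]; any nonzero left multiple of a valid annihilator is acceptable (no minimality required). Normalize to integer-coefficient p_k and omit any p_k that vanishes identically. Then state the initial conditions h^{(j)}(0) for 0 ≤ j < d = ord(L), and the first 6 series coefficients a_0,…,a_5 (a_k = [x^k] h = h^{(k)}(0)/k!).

L = (-243 - 432·x + 81·x^2 - 216·x^3 - 405·x^4 - 162·x^5)·Dx + (117 - 225·x - 36·x^2 + 297·x^3 - 54·x^4 - 243·x^5 - 81·x^6)·Dx^2 + (-27 - 48·x + 9·x^2 - 24·x^3 - 45·x^4 - 18·x^5)·Dx^3 + (13 - 25·x - 4·x^2 + 33·x^3 - 6·x^4 - 27·x^5 - 9·x^6)·Dx^4  (order 4).
h: a_k = 0, 3, 6, 2, -9/8, 3, …
ICs: h(0) = 0, h′(0) = 3, h′′(0) = 12, h′′′(0) = 12.

f: a_k = 0, 9, 0, -27/2, 0, 243/40, …
g: a_k = 3, 3, 6, 9, 15, 24, …
f+g: L₀ = lclm(L_f,L_g), ord ≤ 2+1.
∫: right-multiply L₀ by Dx.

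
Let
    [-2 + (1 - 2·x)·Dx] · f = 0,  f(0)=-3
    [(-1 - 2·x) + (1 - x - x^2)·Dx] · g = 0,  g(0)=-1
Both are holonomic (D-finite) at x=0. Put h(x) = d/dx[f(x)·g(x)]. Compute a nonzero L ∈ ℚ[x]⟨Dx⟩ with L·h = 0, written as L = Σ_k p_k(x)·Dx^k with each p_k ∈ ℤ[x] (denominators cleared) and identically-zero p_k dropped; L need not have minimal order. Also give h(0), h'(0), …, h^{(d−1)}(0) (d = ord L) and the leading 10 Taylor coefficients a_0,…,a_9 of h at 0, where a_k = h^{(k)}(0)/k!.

f: a_k = -3, -6, -12, -24, -48, -96, -192, -384, -768, -1536, …
g: a_k = -1, -1, -2, -3, -5, -8, -13, -21, -34, -55, …
f·g: L₀ = L_f ⊗_s L_g, ord ≤ 1·1.
Derive L from L₀ (diff closure).
L = (16 - 30·x - 30·x^2 + 32·x^3 + 48·x^4) + (-3 + 11·x - 3·x^2 - 22·x^3 + 10·x^4 + 12·x^5)·Dx  (order 1).
h: a_k = 9, 48, 171, 516, 1410, 3618, 8883, 21120, 49005, 111570, …
ICs: h(0) = 9.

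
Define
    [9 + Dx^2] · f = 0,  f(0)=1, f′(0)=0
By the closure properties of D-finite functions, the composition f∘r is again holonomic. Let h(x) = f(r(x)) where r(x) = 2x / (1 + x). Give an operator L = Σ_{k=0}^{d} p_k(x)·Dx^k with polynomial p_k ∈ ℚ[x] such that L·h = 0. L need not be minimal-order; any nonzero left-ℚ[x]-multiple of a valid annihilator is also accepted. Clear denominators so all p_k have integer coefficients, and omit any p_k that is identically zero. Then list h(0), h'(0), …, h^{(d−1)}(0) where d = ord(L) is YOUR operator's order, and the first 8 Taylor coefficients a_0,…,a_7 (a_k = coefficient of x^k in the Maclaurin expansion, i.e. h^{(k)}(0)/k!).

f: a_k = 1, 0, -9/2, 0, 27/8, 0, -81/80, 0, …
L₀ from L_f via x↦r, Dx↦r'^{-1}Dx.
L = 36 + (2 + 6·x + 6·x^2 + 2·x^3)·Dx + (1 + 4·x + 6·x^2 + 4·x^3 + x^4)·Dx^2  (order 2).
h: a_k = 1, 0, -18, 36, 0, -144, 1926/5, -2916/5, …
ICs: h(0) = 1, h′(0) = 0.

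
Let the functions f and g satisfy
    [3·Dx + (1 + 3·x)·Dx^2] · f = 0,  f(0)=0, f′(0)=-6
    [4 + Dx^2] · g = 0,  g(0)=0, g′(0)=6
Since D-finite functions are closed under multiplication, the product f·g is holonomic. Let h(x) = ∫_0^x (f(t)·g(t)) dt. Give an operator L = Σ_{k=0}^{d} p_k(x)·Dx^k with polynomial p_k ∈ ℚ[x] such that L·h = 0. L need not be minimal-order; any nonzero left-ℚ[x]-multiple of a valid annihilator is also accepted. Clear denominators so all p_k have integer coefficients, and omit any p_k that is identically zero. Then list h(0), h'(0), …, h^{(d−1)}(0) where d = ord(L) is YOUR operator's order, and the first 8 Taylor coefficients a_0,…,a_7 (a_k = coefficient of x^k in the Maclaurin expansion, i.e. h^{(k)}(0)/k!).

L = (-1112 - 1248·x + 7344·x^2 + 27648·x^3 + 20736·x^4)·Dx + (-48 + 2160·x + 10368·x^2 + 10368·x^3)·Dx^2 + (-250 + 240·x + 4968·x^2 + 13824·x^3 + 10368·x^4)·Dx^3 + (-12 + 540·x + 2592·x^2 + 2592·x^3)·Dx^4 + (7 + 138·x + 783·x^2 + 1728·x^3 + 1296·x^4)·Dx^5  (order 5).
h: a_k = 0, 0, 0, -12, 27/2, -84/5, 69/2, -516/7, …
ICs: h(0) = 0, h′(0) = 0, h′′(0) = 0, h′′′(0) = -72, h′′′′(0) = 324.

f: a_k = 0, -6, 9, -18, 81/2, -486/5, 243, -4374/7, …
g: a_k = 0, 6, 0, -4, 0, 4/5, 0, -8/105, …
f·g: L₀ = L_f ⊗_s L_g, ord ≤ 2·2.
h=∫h₀ ⇒ L = L₀·Dx.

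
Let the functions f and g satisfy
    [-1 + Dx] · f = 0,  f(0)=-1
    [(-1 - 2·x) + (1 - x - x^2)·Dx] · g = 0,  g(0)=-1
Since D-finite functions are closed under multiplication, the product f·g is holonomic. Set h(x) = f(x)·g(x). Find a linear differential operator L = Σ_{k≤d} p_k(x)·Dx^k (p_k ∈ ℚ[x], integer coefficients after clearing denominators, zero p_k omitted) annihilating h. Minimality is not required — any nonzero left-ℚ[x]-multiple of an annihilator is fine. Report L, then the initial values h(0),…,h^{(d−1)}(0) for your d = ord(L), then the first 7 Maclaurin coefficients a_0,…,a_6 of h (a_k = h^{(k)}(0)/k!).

f: a_k = -1, -1, -1/2, -1/6, -1/24, -1/120, -1/720, …
g: a_k = -1, -1, -2, -3, -5, -8, -13, …
Sym-product of L_f,L_g gives L₀ (≤ ord 1).
L = (2 + x - x^2) + (-1 + x + x^2)·Dx  (order 1).
h: a_k = 1, 2, 7/2, 17/3, 221/24, 893/60, 17347/720, …
ICs: h(0) = 1.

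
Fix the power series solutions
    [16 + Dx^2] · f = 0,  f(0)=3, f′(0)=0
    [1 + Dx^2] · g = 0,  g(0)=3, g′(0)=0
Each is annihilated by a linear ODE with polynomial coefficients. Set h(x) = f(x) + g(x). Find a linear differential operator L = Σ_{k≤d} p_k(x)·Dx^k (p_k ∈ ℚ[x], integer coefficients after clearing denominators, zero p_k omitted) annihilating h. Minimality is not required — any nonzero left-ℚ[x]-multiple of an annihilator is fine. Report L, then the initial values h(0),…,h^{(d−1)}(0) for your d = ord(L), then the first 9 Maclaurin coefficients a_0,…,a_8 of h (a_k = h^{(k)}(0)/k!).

L = 16 + 17·Dx^2 + Dx^4  (order 4).
h: a_k = 6, 0, -51/2, 0, 257/8, 0, -4097/240, 0, 65537/13440, …
ICs: h(0) = 6, h′(0) = 0, h′′(0) = -51, h′′′(0) = 0.

f: a_k = 3, 0, -24, 0, 32, 0, -256/15, 0, 512/105, …
g: a_k = 3, 0, -3/2, 0, 1/8, 0, -1/240, 0, 1/13440, …
Sum ⇒ L₀ = lclm(L_f,L_g) in ℚ(x)⟨Dx⟩.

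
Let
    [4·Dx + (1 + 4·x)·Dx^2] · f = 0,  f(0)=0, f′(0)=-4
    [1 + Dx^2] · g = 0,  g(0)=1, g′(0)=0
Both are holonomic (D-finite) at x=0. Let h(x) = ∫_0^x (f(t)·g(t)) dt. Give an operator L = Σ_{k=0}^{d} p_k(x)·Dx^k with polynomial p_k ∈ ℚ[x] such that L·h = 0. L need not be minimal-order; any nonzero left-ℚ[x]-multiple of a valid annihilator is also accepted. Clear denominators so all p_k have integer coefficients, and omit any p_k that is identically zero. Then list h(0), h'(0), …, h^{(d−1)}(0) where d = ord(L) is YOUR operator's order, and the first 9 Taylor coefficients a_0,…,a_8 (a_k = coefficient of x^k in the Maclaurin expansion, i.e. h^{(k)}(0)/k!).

f: a_k = 0, -4, 8, -64/3, 64, -1024/5, 2048/3, -16384/7, 8192, …
g: a_k = 1, 0, -1/2, 0, 1/24, 0, -1/720, 0, 1/40320, …
Product ⇒ symmetric product L₀, ord ≤ 4.
h=∫h₀ ⇒ L = L₀·Dx.
L = (-147 - 144·x - 224·x^2 + 256·x^3 + 256·x^4)·Dx + (-56 - 160·x + 384·x^2 + 512·x^3)·Dx^2 + (-150 - 160·x - 192·x^2 + 512·x^3 + 512·x^4)·Dx^3 + (-56 - 160·x + 384·x^2 + 512·x^3)·Dx^4 + (-3 - 16·x + 32·x^2 + 256·x^3 + 256·x^4)·Dx^5  (order 5).
h: a_k = 0, 0, -2, 8/3, -29/6, 12, -1943/60, 93, -940403/3360, …
ICs: h(0) = 0, h′(0) = 0, h′′(0) = -4, h′′′(0) = 16, h′′′′(0) = -116.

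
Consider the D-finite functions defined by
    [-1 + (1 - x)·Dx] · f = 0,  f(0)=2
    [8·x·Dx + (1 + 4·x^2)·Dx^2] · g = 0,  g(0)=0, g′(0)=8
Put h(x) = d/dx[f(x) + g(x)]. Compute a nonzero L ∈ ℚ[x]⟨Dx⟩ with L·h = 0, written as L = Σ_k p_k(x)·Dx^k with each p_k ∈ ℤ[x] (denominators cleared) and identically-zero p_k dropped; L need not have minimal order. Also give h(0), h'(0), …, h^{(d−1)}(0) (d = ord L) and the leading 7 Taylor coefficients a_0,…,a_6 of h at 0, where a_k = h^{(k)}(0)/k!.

f: a_k = 2, 2, 2, 2, 2, 2, 2, …
g: a_k = 0, 8, 0, -32/3, 0, 128/5, 0, …
L₀ := lclm(L_f,L_g); ord L₀ ≤ 1+2.
Derive L from L₀ (diff closure).
L = (-8 + 32·x + 96·x^2) + (7 - 8·x - 20·x^2 + 96·x^3)·Dx + (-1 - 3·x - 12·x^3 + 16·x^4)·Dx^2  (order 2).
h: a_k = 10, 4, -26, 8, 138, 12, -498, …
ICs: h(0) = 10, h′(0) = 4.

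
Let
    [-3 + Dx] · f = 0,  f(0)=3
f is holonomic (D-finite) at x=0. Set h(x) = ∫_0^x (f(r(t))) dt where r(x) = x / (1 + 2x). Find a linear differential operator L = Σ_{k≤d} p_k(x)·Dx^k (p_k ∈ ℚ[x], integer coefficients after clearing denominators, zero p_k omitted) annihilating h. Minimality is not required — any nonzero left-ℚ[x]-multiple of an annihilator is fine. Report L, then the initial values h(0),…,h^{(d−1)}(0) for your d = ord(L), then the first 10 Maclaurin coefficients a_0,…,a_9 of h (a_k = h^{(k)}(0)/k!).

L = -3·Dx + (1 + 4·x + 4·x^2)·Dx^2  (order 2).
h: a_k = 0, 3, 9/2, -3/2, -9/8, 153/40, -519/80, 4743/560, -37323/4480, 15139/4480, …
ICs: h(0) = 0, h′(0) = 3.

f: a_k = 3, 9, 27/2, 27/2, 81/8, 243/40, 243/80, 729/560, 2187/4480, 729/4480, …
Substitute x→r, Dx→(1/r')Dx; clear ⇒ L₀.
Integrate: L := L₀·Dx.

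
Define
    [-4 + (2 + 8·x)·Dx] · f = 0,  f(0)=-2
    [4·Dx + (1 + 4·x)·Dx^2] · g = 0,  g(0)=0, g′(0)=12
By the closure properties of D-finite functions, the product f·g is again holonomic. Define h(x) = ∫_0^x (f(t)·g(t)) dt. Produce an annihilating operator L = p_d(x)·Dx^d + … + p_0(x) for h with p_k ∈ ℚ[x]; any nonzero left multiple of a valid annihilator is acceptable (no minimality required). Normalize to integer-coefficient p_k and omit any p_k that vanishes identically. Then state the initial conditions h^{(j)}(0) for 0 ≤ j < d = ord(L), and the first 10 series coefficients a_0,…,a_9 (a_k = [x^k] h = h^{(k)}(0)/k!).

L = 4·Dx + (1 + 8·x + 16·x^2)·Dx^3  (order 3).
h: a_k = 0, 0, -12, 0, 4, -64/5, 568/15, -3968/35, 12172/35, -344192/315, …
ICs: h(0) = 0, h′(0) = 0, h′′(0) = -24.

f: a_k = -2, -4, 4, -8, 20, -56, 168, -528, 1716, -5720, …
g: a_k = 0, 12, -24, 64, -192, 3072/5, -2048, 49152/7, -24576, 262144/3, …
h₀=f·g: eliminate ⇒ L₀, order ≤ 1·2.
h=∫₀ˣh₀: take L = L₀·Dx.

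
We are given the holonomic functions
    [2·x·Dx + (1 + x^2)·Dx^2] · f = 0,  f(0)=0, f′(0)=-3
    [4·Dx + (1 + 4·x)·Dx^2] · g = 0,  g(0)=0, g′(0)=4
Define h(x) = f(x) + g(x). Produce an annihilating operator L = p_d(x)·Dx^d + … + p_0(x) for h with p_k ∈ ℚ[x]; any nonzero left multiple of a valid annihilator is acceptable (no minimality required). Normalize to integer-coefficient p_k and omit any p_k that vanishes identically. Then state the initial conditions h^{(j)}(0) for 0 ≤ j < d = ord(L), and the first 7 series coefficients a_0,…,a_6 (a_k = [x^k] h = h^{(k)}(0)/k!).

L = (-4 - 48·x + 12·x^2 + 16·x^3)·Dx + (-17 - 8·x - 45·x^2 + 24·x^3 + 32·x^4)·Dx^2 + (-2 - 7·x + 4·x^2 + x^3 + 6·x^4 + 8·x^5)·Dx^3  (order 3).
h: a_k = 0, 1, -8, 67/3, -64, 1021/5, -2048/3, …
ICs: h(0) = 0, h′(0) = 1, h′′(0) = -16.

f: a_k = 0, -3, 0, 1, 0, -3/5, 0, …
g: a_k = 0, 4, -8, 64/3, -64, 1024/5, -2048/3, …
h₀=f+g: left-lcm gives L₀, ord ≤ 4.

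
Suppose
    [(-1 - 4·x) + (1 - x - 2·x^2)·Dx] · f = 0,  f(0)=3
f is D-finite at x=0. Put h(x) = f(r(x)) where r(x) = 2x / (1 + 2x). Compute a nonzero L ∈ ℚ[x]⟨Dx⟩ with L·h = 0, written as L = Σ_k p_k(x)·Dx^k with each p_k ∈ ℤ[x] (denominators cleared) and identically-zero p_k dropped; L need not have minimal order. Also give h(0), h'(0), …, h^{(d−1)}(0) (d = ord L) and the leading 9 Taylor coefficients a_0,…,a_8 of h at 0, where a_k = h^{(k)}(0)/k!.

L = (2 + 20·x) + (-1 - 4·x + 4·x^2 + 16·x^3)·Dx  (order 1).
h: a_k = 3, 6, 24, 0, 192, -384, 2304, -7680, 33792, …
ICs: h(0) = 3.

f: a_k = 3, 3, 9, 15, 33, 63, 129, 255, 513, …
L₀ from L_f via x↦r, Dx↦r'^{-1}Dx.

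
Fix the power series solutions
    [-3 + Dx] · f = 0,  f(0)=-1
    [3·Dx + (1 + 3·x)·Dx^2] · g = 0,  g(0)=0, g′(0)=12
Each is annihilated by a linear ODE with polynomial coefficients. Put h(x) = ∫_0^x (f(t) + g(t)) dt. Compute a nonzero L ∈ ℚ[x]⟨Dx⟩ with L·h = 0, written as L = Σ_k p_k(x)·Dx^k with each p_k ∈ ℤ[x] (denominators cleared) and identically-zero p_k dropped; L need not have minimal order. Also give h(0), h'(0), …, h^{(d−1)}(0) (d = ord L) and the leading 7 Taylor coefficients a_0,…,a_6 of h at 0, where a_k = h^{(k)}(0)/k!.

L = (-27 - 27·x)·Dx^2 + (3 - 18·x - 27·x^2)·Dx^3 + (2 + 9·x + 9·x^2)·Dx^4  (order 4).
h: a_k = 0, -1, 9/2, -15/2, 63/8, -135/8, 513/16, …
ICs: h(0) = 0, h′(0) = -1, h′′(0) = 9, h′′′(0) = -45.

f: a_k = -1, -3, -9/2, -9/2, -27/8, -81/40, -81/80, …
g: a_k = 0, 12, -18, 36, -81, 972/5, -486, …
h₀=f+g: left-lcm gives L₀, ord ≤ 3.
h=∫h₀ ⇒ L = L₀·Dx.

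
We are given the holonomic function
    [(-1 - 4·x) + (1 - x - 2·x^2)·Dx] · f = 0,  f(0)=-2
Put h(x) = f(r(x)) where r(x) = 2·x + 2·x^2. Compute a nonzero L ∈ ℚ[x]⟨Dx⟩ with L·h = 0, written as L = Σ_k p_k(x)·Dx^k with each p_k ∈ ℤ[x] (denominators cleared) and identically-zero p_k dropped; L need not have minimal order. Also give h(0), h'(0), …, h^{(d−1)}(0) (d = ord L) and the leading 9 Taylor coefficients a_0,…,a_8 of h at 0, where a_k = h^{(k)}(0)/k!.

f: a_k = -2, -2, -6, -10, -22, -42, -86, -170, -342, …
h₀=f(r): pull back L_f along r ⇒ L₀.
L = (2 + 20·x + 48·x^2 + 32·x^3) + (-1 + 2·x + 10·x^2 + 16·x^3 + 8·x^4)·Dx  (order 1).
h: a_k = -2, -4, -28, -128, -616, -2992, -14416, -69632, -336224, …
ICs: h(0) = -2.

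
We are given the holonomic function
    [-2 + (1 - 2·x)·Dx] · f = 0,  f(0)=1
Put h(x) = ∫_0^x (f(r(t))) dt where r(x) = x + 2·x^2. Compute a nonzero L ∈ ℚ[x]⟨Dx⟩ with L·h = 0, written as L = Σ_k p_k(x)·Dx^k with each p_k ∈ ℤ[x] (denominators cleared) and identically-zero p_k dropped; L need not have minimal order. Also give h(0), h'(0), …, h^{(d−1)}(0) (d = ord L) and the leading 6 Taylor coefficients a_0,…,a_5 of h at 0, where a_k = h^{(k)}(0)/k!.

L = (2 + 8·x)·Dx + (-1 + 2·x + 4·x^2)·Dx^2  (order 2).
h: a_k = 0, 1, 1, 8/3, 6, 16, …
ICs: h(0) = 0, h′(0) = 1.

f: a_k = 1, 2, 4, 8, 16, 32, …
L₀ from L_f via x↦r, Dx↦r'^{-1}Dx.
Integrate: L := L₀·Dx.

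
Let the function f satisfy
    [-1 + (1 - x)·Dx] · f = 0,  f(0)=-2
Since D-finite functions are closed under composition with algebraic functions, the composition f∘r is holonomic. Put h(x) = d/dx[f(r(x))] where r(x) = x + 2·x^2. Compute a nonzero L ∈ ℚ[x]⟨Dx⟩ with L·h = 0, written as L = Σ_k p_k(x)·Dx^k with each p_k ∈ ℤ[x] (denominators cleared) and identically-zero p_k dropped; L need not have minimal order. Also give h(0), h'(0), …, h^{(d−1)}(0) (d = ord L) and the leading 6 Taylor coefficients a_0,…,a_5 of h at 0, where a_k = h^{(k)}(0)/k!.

L = (6 + 12·x + 24·x^2) + (-1 - 3·x + 6·x^2 + 8·x^3)·Dx  (order 1).
h: a_k = -2, -12, -30, -88, -210, -516, …
ICs: h(0) = -2.

f: a_k = -2, -2, -2, -2, -2, -2, …
f∘r: x↦r, Dx↦Dx/r' in L_f ⇒ L₀.
h₀' ⇒ L via d/dx closure of L₀.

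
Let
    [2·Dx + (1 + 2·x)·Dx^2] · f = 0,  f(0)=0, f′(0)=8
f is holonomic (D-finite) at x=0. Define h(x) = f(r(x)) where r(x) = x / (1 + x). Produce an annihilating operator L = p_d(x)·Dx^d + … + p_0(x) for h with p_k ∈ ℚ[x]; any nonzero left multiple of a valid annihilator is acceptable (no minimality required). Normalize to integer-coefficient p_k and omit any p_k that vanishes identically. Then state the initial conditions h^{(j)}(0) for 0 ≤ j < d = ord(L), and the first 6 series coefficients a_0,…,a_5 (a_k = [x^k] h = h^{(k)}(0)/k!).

f: a_k = 0, 8, -8, 32/3, -16, 128/5, …
L₀ from L_f via x↦r, Dx↦r'^{-1}Dx.
L = (4 + 6·x)·Dx + (1 + 4·x + 3·x^2)·Dx^2  (order 2).
h: a_k = 0, 8, -16, 104/3, -80, 968/5, …
ICs: h(0) = 0, h′(0) = 8.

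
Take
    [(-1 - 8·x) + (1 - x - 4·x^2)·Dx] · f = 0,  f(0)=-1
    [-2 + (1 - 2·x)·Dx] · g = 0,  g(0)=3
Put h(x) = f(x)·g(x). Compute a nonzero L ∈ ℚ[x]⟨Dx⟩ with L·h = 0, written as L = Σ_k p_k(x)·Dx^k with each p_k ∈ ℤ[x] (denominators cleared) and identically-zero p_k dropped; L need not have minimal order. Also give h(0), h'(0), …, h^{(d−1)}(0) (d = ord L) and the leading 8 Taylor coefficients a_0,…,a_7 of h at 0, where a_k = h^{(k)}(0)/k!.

L = (-3 - 4·x + 24·x^2) + (1 - 3·x - 2·x^2 + 8·x^3)·Dx  (order 1).
h: a_k = -3, -9, -33, -93, -273, -741, -2025, -5373, …
ICs: h(0) = -3.

f: a_k = -1, -1, -5, -9, -29, -65, -181, -441, …
g: a_k = 3, 6, 12, 24, 48, 96, 192, 384, …
h₀=f·g: eliminate ⇒ L₀, order ≤ 1·1.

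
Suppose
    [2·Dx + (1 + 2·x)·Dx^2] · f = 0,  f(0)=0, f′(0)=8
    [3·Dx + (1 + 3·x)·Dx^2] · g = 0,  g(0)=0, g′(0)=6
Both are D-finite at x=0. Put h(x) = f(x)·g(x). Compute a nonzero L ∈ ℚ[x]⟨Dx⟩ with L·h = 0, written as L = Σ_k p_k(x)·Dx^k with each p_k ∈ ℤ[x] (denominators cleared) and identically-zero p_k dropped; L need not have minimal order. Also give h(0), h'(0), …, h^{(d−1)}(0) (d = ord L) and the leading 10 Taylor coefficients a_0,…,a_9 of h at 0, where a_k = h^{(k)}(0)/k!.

L = (156 + 720·x + 864·x^2)·Dx + (310 + 2244·x + 5400·x^2 + 4320·x^3)·Dx^2 + (88 + 860·x + 3132·x^2 + 5040·x^3 + 3024·x^4)·Dx^3 + (5 + 62·x + 305·x^2 + 744·x^3 + 900·x^4 + 432·x^5)·Dx^4  (order 4).
h: a_k = 0, 0, 48, -120, 280, -660, 7956/5, -3928, 346896/35, -178494/7, …
ICs: h(0) = 0, h′(0) = 0, h′′(0) = 96, h′′′(0) = -720.

f: a_k = 0, 8, -8, 32/3, -16, 128/5, -128/3, 512/7, -128, 2048/9, …
g: a_k = 0, 6, -9, 18, -81/2, 486/5, -243, 4374/7, -6561/4, 4374, …
f·g: L₀ = L_f ⊗_s L_g, ord ≤ 2·2.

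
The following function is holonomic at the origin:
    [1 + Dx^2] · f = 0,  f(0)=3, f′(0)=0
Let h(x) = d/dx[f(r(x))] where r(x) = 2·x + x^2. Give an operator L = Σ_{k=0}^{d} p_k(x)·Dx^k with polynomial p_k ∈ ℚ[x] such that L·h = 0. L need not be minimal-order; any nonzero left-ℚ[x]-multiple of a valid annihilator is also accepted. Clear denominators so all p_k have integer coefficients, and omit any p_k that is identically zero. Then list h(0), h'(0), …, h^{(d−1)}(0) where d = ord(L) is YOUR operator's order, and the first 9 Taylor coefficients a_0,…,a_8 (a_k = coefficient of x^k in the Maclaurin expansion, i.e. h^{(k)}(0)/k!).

f: a_k = 3, 0, -3/2, 0, 1/8, 0, -1/240, 0, 1/13440, …
Substitute x→r, Dx→(1/r')Dx; clear ⇒ L₀.
h=h₀': d/dx-closure on L₀ ⇒ L.
L = (7 + 16·x + 24·x^2 + 16·x^3 + 4·x^4) + (-3 - 3·x)·Dx + (1 + 2·x + x^2)·Dx^2  (order 2).
h: a_k = 0, -12, -18, 2, 20, 82/5, 7/5, -719/105, -186/35, …
ICs: h(0) = 0, h′(0) = -12.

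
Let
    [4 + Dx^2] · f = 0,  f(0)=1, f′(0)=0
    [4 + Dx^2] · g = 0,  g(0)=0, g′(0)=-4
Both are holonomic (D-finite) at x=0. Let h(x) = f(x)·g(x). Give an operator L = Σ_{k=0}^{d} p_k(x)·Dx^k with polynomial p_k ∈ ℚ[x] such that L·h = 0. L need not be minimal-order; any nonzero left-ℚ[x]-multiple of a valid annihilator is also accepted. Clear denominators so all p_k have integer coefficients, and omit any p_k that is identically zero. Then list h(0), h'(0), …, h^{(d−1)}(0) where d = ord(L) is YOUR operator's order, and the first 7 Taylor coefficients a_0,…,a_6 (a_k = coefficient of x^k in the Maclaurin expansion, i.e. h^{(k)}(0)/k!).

f: a_k = 1, 0, -2, 0, 2/3, 0, -4/45, …
g: a_k = 0, -4, 0, 8/3, 0, -8/15, 0, …
h₀=f·g: eliminate ⇒ L₀, order ≤ 2·2.
L = 16·Dx + Dx^3  (order 3).
h: a_k = 0, -4, 0, 32/3, 0, -128/15, 0, …
ICs: h(0) = 0, h′(0) = -4, h′′(0) = 0.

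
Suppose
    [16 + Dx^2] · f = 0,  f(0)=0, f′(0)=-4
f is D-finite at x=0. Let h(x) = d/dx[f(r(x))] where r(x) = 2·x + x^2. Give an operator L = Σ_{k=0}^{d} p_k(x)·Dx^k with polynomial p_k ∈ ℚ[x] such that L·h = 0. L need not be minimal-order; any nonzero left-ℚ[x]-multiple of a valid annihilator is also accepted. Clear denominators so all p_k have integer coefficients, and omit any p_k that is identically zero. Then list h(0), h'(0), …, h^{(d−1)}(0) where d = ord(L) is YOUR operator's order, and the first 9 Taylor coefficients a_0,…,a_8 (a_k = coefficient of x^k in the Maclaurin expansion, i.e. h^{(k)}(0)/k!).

f: a_k = 0, -4, 0, 32/3, 0, -128/15, 0, 1024/315, 0, …
Change of var in L_f (x↦r) gives L₀.
Differentiate: ansatz ord ≤ ord L₀ ⇒ L.
L = (67 + 256·x + 384·x^2 + 256·x^3 + 64·x^4) + (-3 - 3·x)·Dx + (1 + 2·x + x^2)·Dx^2  (order 2).
h: a_k = -8, -8, 256, 512, -3136/3, -4032, -83968/45, 401408/45, 4902656/315, …
ICs: h(0) = -8, h′(0) = -8.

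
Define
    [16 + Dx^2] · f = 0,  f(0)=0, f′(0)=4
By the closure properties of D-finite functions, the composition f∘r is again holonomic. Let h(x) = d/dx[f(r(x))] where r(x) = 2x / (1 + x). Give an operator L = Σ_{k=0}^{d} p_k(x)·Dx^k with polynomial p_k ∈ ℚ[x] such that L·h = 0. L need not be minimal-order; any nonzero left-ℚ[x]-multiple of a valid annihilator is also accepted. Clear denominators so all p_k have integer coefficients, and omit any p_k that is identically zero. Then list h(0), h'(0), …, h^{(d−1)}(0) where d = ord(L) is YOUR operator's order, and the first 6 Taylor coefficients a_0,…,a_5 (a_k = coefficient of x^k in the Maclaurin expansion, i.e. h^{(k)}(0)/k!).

f: a_k = 0, 4, 0, -32/3, 0, 128/15, …
h₀=f(r): pull back L_f along r ⇒ L₀.
Derive L from L₀ (diff closure).
L = (70 + 12·x + 6·x^2) + (6 + 18·x + 18·x^2 + 6·x^3)·Dx + (1 + 4·x + 6·x^2 + 4·x^3 + x^4)·Dx^2  (order 2).
h: a_k = 8, -16, -232, 992, -3464/3, -3120, …
ICs: h(0) = 8, h′(0) = -16.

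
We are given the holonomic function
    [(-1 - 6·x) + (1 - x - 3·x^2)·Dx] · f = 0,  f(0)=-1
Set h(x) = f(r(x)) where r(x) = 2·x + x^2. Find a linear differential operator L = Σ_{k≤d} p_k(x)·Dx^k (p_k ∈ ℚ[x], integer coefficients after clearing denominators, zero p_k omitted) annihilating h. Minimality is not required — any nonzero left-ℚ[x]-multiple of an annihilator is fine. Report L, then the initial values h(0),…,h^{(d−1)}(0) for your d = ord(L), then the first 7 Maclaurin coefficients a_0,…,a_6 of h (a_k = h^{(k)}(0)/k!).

L = (2 + 26·x + 36·x^2 + 12·x^3) + (-1 + 2·x + 13·x^2 + 12·x^3 + 3·x^4)·Dx  (order 1).
h: a_k = -1, -2, -17, -72, -392, -1930, -9871, …
ICs: h(0) = -1.

f: a_k = -1, -1, -4, -7, -19, -40, -97, …
Change of var in L_f (x↦r) gives L₀.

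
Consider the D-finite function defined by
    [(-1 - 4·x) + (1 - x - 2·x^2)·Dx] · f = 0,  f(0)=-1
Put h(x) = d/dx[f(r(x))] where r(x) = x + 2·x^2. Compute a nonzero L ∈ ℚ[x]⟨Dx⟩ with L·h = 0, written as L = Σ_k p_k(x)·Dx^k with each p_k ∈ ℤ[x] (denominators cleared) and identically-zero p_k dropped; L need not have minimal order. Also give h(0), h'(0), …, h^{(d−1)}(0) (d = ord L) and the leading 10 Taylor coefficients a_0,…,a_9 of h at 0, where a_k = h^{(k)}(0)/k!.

L = (10 + 72·x + 240·x^2 + 544·x^3 + 1344·x^4 + 1920·x^5 + 1280·x^6) + (-1 - 7·x - 12·x^2 + 32·x^3 + 200·x^4 + 384·x^5 + 448·x^6 + 256·x^7)·Dx  (order 1).
h: a_k = -1, -10, -51, -212, -845, -3342, -12551, -46376, -168993, -607650, …
ICs: h(0) = -1.

f: a_k = -1, -1, -3, -5, -11, -21, -43, -85, -171, -341, …
Substitute x→r, Dx→(1/r')Dx; clear ⇒ L₀.
Derive L from L₀ (diff closure).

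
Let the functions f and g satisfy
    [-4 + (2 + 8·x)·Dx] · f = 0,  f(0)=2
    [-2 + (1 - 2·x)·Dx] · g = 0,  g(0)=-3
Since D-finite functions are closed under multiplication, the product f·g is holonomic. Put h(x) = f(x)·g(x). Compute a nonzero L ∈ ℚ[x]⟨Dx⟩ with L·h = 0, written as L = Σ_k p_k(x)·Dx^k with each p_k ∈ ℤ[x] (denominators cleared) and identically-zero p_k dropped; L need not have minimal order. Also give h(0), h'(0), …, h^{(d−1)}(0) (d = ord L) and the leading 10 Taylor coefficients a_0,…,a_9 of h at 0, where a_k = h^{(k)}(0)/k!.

L = (4 + 4·x) + (-1 - 2·x + 8·x^2)·Dx  (order 1).
h: a_k = -6, -24, -36, -96, -132, -432, -360, -2304, 540, -16080, …
ICs: h(0) = -6.

f: a_k = 2, 4, -4, 8, -20, 56, -168, 528, -1716, 5720, …
g: a_k = -3, -6, -12, -24, -48, -96, -192, -384, -768, -1536, …
Product ⇒ symmetric product L₀, ord ≤ 1.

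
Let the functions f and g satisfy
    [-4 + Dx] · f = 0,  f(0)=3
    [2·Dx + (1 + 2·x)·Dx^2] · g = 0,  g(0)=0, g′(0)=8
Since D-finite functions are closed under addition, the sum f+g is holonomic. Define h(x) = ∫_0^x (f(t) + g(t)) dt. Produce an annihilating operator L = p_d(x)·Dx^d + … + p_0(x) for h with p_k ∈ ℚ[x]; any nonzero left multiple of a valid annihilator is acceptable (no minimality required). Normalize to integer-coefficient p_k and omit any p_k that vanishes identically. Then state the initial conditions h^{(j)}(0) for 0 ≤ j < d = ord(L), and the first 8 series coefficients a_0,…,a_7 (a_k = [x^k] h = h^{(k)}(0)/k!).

L = (-32 - 32·x)·Dx^2 + (-4 - 32·x - 32·x^2)·Dx^3 + (3 + 10·x + 8·x^2)·Dx^4  (order 4).
h: a_k = 0, 3, 10, 16/3, 32/3, 16/5, 128/15, -128/35, …
ICs: h(0) = 0, h′(0) = 3, h′′(0) = 20, h′′′(0) = 32.

f: a_k = 3, 12, 24, 32, 32, 128/5, 256/15, 1024/105, …
g: a_k = 0, 8, -8, 32/3, -16, 128/5, -128/3, 512/7, …
L₀ := lclm(L_f,L_g); ord L₀ ≤ 1+2.
h=∫₀ˣh₀: take L = L₀·Dx.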